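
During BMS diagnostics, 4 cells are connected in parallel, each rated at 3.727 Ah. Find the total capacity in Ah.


C_total = 4 * 3.727 = 14.908 Ah

14.908 Ah


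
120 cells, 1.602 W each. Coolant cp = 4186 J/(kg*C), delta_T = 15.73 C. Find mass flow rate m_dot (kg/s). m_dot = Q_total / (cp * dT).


Q_total = 120 * 1.602 = 192.24 W
m_dot = Q_total / (cp * dT) = 192.24 / (4186 * 15.73) = 0.002920 kg/s

0.002920 kg/s


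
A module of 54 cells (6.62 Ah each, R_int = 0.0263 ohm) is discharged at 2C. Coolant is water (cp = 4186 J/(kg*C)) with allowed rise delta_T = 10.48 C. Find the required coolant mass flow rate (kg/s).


Step 1: I = 2 * 6.62 = 13.24 A
Step 2: Q_cell = I^2 * R = 13.24^2 * 0.0263 = 4.6103 W
Step 3: Q_total = 54 * 4.6103 = 248.96 W
Step 4: m_dot = Q_total / (cp * dT) = 248.96 / (4186 * 10.48) = 0.005675 kg/s

0.005675 kg/s


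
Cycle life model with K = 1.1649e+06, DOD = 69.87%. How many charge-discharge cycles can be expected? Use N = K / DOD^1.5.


DOD^1.5 = 584.03
N = K / DOD^1.5 = 1.1649e+06 / 584.03 = 1995

1995 cycles


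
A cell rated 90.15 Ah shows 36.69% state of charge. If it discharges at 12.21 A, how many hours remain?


Step 1: remaining = SOC/100 * C_total = 36.69/100 * 90.15 = 33.076 Ah
Step 2: t = remaining / I = 33.076 / 12.21 = 2.709 hr

2.709 hr


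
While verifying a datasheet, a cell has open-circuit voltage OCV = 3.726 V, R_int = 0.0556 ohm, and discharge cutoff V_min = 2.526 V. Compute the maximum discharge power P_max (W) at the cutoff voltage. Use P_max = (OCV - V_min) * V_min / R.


dV = OCV - V_min = 1.2 V (so I_max = dV / R)
P_max = dV * V_min / R = 1.2 * 2.526 / 0.0556 = 54.52 W

54.52 W


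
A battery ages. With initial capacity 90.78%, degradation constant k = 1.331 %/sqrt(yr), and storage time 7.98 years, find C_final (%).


sqrt(t) = sqrt(7.98) = 2.8249
C_final = 90.78 - 1.331 * 2.8249 = 87.02%

87.02%


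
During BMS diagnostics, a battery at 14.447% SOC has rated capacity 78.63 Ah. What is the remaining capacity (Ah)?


remaining = SOC / 100 * total = 14.447 / 100 * 78.63 = 11.36 Ah

11.36 Ah


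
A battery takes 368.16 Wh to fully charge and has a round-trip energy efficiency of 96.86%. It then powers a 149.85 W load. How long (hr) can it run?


Step 1: E_discharge = eta/100 * E_charge = 96.86/100 * 368.16 = 356.6 Wh
Step 2: t = E_discharge / P = 356.6 / 149.85 = 2.380 hr

2.380 hr


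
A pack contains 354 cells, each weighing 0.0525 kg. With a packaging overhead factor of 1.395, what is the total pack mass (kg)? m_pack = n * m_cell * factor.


m_pack = n * m_cell * overhead = 354 * 0.0525 * 1.395 = 25.93 kg

25.93 kg


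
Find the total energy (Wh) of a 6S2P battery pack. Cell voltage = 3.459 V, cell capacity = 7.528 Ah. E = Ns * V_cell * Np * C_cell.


V_pack = 6 * 3.459 = 20.754 V
C_pack = 2 * 7.528 = 15.056 Ah
E = V_pack * C_pack = 20.754 * 15.056 = 312.5 Wh

312.5 Wh


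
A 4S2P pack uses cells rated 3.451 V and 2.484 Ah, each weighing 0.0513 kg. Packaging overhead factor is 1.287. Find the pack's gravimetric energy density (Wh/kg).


Step 1: V_pack = 4 * 3.451 = 13.804 V
Step 2: C_pack = 2 * 2.484 = 4.968 Ah
Step 3: E_pack = V_pack * C_pack = 13.804 * 4.968 = 68.578 Wh
Step 4: m_pack = 4 * 2 * 0.0513 * 1.287 = 0.52818 kg
Step 5: ED = E_pack / m_pack = 68.578 / 0.52818 = 129.8 Wh/kg

129.8 Wh/kg


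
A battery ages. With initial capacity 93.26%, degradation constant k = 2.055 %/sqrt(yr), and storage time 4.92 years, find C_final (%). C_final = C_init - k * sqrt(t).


sqrt(t) = sqrt(4.92) = 2.2181
C_final = 93.26 - 2.055 * 2.2181 = 88.70%

88.70%


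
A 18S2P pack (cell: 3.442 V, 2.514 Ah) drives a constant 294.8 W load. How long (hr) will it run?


Step 1: E_pack = Ns * V_cell * Np * C_cell = 18 * 3.442 * 2 * 2.514 = 311.51 Wh
Step 2: t = E_pack / P = 311.51 / 294.8 = 1.057 hr

1.057 hr


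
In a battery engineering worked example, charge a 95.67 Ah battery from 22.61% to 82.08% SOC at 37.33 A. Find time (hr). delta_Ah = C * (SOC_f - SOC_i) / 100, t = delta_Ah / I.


delta_Ah = 95.67 * (82.08 - 22.61) / 100 = 56.895 Ah
t = delta_Ah / I = 56.895 / 37.33 = 1.524 hr

1.524 hr


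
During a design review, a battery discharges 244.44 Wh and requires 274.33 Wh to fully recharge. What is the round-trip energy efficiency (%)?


Round-trip efficiency = 244.44/274.33 * 100% = 89.10%

89.10%


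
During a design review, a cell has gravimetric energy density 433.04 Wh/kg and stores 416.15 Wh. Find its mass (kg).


m = E / ED = 416.15 / 433.04 = 0.9610 kg

0.9610 kg


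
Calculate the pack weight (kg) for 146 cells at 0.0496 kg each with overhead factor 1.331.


Cell mass sum = 146 * 0.0496 = 7.2416 kg
With overhead 1.331: m_pack = 7.2416 * 1.331 = 9.639 kg

9.639 kg


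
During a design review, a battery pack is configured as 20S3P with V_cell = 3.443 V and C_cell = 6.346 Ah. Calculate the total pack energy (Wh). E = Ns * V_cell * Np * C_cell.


E = Ns * Vcell * Np * Ccell = 20 * 3.443 * 3 * 6.346 = 1311 Wh

1311 Wh


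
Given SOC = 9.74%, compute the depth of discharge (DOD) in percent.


DOD = 100 - SOC = 100 - 9.74 = 90.26%

90.26%


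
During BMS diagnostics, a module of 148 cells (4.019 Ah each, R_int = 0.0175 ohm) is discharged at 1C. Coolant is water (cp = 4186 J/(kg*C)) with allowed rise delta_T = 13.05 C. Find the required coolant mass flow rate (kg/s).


Step 1: I = 1 * 4.019 = 4.019 A
Step 2: Q_cell = I^2 * R = 4.019^2 * 0.0175 = 0.28267 W
Step 3: Q_total = 148 * 0.28267 = 41.835 W
Step 4: m_dot = Q_total / (cp * dT) = 41.835 / (4186 * 13.05) = 7.658e-04 kg/s

7.658e-04 kg/s


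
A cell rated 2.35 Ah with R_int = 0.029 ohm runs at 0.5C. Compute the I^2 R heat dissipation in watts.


Step 1: I = C_rate * capacity = 0.5 * 2.35 = 1.175 A
Step 2: Q = I^2 * R = 1.175^2 * 0.029 = 1.3806 * 0.029 = 0.04004 W

0.04004 W


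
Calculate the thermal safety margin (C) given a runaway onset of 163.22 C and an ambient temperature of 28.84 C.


margin = T_onset - T_ambient = 163.22 - 28.84 = 134.38 C

134.38 C


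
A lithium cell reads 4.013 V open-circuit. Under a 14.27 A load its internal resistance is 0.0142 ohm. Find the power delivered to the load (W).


Step 1: V_terminal = OCV - I*R = 4.013 - 14.27 * 0.0142 = 3.8104 V
Step 2: P_out = V_terminal * I = 3.8104 * 14.27 = 54.37 W

54.37 W


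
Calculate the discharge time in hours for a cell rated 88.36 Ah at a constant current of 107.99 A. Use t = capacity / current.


t = capacity / current = 88.36 / 107.99 = 0.8182 hr

0.8182 hr


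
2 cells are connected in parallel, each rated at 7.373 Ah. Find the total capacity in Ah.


Parallel capacities add: 2 * 7.373 Ah = 14.746 Ah

14.746 Ah


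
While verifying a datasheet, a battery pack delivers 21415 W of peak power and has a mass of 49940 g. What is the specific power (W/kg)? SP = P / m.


Convert: m = 49940 g = 49.94 kg
SP = P / m = 21415 / 49.94 = 428.8 W/kg

428.8 W/kg


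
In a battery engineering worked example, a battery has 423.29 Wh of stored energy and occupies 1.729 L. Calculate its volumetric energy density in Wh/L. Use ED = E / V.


Volumetric ED = 423.29 Wh / 1.729 L = 244.8 Wh/L

244.8 Wh/L


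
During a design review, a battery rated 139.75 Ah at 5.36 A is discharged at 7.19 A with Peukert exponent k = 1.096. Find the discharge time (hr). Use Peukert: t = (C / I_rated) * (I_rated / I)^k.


t_rated = C / I_rated = 139.75 / 5.36 = 26.073 hr
(I_rated/I)^k = (0.74548)^1.096 = 0.72475
t = t_rated * (I_rated/I)^k = 26.073 * 0.72475 = 18.90 hr

18.90 hr


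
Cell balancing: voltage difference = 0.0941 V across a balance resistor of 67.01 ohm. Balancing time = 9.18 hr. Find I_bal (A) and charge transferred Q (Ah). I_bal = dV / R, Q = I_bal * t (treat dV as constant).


I_bal = dV / R = 0.0941 / 67.01 = 0.0014043 A
Q = I_bal * t = 0.0014043 * 9.18 = 0.01289 Ah

I=0.0014043 A, Q=0.01289 Ah


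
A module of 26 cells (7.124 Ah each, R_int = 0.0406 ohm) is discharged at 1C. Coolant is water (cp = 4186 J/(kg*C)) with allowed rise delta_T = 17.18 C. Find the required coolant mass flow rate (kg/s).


Step 1: I = 1 * 7.124 = 7.124 A
Step 2: Q_cell = I^2 * R = 7.124^2 * 0.0406 = 2.0605 W
Step 3: Q_total = 26 * 2.0605 = 53.573 W
Step 4: m_dot = Q_total / (cp * dT) = 53.573 / (4186 * 17.18) = 7.449e-04 kg/s

7.449e-04 kg/s


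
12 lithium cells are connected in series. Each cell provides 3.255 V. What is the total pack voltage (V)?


Series voltages add: 12 * 3.255 V = 39.06 V

39.06 V


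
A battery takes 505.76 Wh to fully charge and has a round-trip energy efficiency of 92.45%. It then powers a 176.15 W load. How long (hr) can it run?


Step 1: E_discharge = eta/100 * E_charge = 92.45/100 * 505.76 = 467.58 Wh
Step 2: t = E_discharge / P = 467.58 / 176.15 = 2.654 hr

2.654 hr


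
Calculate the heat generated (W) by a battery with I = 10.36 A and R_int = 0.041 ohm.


I^2 = 107.33
Q = 107.33 * 0.041 = 4.401 W

4.401 W


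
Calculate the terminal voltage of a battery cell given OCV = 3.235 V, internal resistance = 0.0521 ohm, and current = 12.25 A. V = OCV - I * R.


IR drop = 12.25 * 0.0521 = 0.63823 V
V = 3.235 - 0.63823 = 2.597 V

2.597 V


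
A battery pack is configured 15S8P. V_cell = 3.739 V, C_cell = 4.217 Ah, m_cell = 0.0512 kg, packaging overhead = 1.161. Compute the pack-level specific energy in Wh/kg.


Step 1: V_pack = 15 * 3.739 = 56.085 V
Step 2: C_pack = 8 * 4.217 = 33.736 Ah
Step 3: E_pack = V_pack * C_pack = 56.085 * 33.736 = 1892.1 Wh
Step 4: m_pack = 15 * 8 * 0.0512 * 1.161 = 7.1332 kg
Step 5: ED = E_pack / m_pack = 1892.1 / 7.1332 = 265.3 Wh/kg

265.3 Wh/kg


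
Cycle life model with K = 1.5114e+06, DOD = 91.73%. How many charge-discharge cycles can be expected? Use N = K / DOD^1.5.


DOD^1.5 = 878.55
N = K / DOD^1.5 = 1.5114e+06 / 878.55 = 1720

1720 cycles


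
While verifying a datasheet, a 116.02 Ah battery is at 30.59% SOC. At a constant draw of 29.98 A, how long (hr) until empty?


Step 1: remaining = SOC/100 * C_total = 30.59/100 * 116.02 = 35.491 Ah
Step 2: t = remaining / I = 35.491 / 29.98 = 1.184 hr

1.184 hr


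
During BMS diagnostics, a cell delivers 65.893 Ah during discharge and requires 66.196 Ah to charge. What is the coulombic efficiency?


eta_c = Q_dis / Q_chg * 100 = 65.893 / 66.196 * 100 = 99.54%

99.54%


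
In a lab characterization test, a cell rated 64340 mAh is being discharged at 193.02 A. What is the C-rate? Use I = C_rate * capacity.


Convert: capacity = 64340 mAh = 64.34 Ah
Rearranging: C_rate = 193.02 / 64.34 = 3C

3C


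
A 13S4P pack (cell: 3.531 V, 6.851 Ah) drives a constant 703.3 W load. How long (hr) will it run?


Step 1: E_pack = Ns * V_cell * Np * C_cell = 13 * 3.531 * 4 * 6.851 = 1257.9 Wh
Step 2: t = E_pack / P = 1257.9 / 703.3 = 1.789 hr

1.789 hr


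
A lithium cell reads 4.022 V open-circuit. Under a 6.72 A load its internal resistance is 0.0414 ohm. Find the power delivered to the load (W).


Step 1: V_terminal = OCV - I*R = 4.022 - 6.72 * 0.0414 = 3.7438 V
Step 2: P_out = V_terminal * I = 3.7438 * 6.72 = 25.16 W

25.16 W


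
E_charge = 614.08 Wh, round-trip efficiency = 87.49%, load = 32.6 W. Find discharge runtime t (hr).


Step 1: E_discharge = eta/100 * E_charge = 87.49/100 * 614.08 = 537.26 Wh
Step 2: t = E_discharge / P = 537.26 / 32.6 = 16.48 hr

16.48 hr


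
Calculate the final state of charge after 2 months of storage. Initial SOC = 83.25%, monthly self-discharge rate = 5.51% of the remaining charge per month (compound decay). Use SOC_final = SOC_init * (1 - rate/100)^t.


Monthly retention factor = 1 - 5.51/100 = 0.9449
Over 2 months: factor^2 = 0.89284
SOC_final = 83.25 * 0.89284 = 74.33%

74.33%


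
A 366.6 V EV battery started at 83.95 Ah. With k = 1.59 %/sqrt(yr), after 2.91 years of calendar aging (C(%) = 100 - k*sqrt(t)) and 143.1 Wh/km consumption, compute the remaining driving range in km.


Step 1: capacity retention = 100 - 1.59 * sqrt(2.91) = 100 - 1.59 * 1.7059 = 97.288%
Step 2: C_now = 83.95 * 97.288/100 = 81.673 Ah
Step 3: E_pack = V * C_now = 366.6 * 81.673 = 29941 Wh
Step 4: range = E_pack / consumption = 29941 / 143.1 = 209.2 km

209.2 km


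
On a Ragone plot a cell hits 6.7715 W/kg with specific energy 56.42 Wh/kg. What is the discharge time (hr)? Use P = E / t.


t = E / P = 56.42 / 6.7715 = 8.332 hr

8.332 hr


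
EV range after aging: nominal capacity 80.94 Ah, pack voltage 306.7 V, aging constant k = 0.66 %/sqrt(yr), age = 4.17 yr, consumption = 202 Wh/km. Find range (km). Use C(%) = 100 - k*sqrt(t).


Step 1: capacity retention = 100 - 0.66 * sqrt(4.17) = 100 - 0.66 * 2.0421 = 98.652%
Step 2: C_now = 80.94 * 98.652/100 = 79.849 Ah
Step 3: E_pack = V * C_now = 306.7 * 79.849 = 24490 Wh
Step 4: range = E_pack / consumption = 24490 / 202 = 121.2 km

121.2 km


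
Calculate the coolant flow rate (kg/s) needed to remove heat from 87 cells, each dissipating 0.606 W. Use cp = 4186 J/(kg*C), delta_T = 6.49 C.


Q_total = 87 * 0.606 = 52.722 W
m_dot = Q_total / (cp * dT) = 52.722 / (4186 * 6.49) = 0.001941 kg/s

0.001941 kg/s


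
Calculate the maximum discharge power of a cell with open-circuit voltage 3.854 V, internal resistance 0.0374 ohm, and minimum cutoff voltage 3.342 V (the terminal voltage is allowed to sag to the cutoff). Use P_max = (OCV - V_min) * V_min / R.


dV = OCV - V_min = 0.512 V (so I_max = dV / R)
P_max = dV * V_min / R = 0.512 * 3.342 / 0.0374 = 45.75 W

45.75 W


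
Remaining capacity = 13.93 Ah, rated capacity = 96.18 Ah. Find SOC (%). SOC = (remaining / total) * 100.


SOC% = 13.93 / 96.18 * 100 = 14.48%

14.48%


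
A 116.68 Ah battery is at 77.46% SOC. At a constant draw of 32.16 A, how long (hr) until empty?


Step 1: remaining = SOC/100 * C_total = 77.46/100 * 116.68 = 90.38 Ah
Step 2: t = remaining / I = 90.38 / 32.16 = 2.810 hr

2.810 hr


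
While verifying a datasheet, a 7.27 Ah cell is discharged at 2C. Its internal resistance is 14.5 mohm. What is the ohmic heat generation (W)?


Convert: R = 14.5 mohm = 0.0145 ohm
Step 1: I = C_rate * capacity = 2 * 7.27 = 14.54 A
Step 2: Q = I^2 * R = 14.54^2 * 0.0145 = 211.41 * 0.0145 = 3.065 W

3.065 W


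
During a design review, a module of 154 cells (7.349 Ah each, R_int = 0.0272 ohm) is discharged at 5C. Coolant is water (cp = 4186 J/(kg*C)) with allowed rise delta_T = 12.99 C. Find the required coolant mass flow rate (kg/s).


Step 1: I = 5 * 7.349 = 36.745 A
Step 2: Q_cell = I^2 * R = 36.745^2 * 0.0272 = 36.725 W
Step 3: Q_total = 154 * 36.725 = 5655.7 W
Step 4: m_dot = Q_total / (cp * dT) = 5655.7 / (4186 * 12.99) = 0.1040 kg/s

0.1040 kg/s


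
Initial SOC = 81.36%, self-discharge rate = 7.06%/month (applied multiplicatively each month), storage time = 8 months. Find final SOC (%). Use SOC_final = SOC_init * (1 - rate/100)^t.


decay = (1 - 7.06/100)^8 = 0.5567
SOC_final = 81.36 * 0.5567 = 45.29%

45.29%


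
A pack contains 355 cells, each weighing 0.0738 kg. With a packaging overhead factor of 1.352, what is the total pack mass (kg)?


m_pack = n * m_cell * overhead = 355 * 0.0738 * 1.352 = 35.42 kg

35.42 kg


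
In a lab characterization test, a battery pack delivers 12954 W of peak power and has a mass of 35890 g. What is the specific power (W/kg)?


Convert: m = 35890 g = 35.89 kg
Specific power = 12954 W / 35.89 kg = 360.9 W/kg

360.9 W/kg


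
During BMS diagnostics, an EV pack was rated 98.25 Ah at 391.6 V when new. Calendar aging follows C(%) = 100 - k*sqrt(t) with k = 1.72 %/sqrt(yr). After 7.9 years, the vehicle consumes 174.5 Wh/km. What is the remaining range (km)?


Step 1: capacity retention = 100 - 1.72 * sqrt(7.9) = 100 - 1.72 * 2.8107 = 95.166%
Step 2: C_now = 98.25 * 95.166/100 = 93.501 Ah
Step 3: E_pack = V * C_now = 391.6 * 93.501 = 36615 Wh
Step 4: range = E_pack / consumption = 36615 / 174.5 = 209.8 km

209.8 km


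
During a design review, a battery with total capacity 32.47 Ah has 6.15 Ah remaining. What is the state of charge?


SOC% = 6.15 / 32.47 * 100 = 18.94%

18.94%


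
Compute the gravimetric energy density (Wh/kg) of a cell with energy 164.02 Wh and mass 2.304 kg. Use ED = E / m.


ED = E / m = 164.02 / 2.304 = 71.19 Wh/kg

71.19 Wh/kg


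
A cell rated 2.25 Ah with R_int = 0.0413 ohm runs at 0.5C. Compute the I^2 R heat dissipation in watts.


Step 1: I = C_rate * capacity = 0.5 * 2.25 = 1.125 A
Step 2: Q = I^2 * R = 1.125^2 * 0.0413 = 1.2656 * 0.0413 = 0.05227 W

0.05227 W


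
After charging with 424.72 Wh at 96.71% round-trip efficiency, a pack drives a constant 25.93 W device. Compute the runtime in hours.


Step 1: E_discharge = eta/100 * E_charge = 96.71/100 * 424.72 = 410.75 Wh
Step 2: t = E_discharge / P = 410.75 / 25.93 = 15.84 hr

15.84 hr


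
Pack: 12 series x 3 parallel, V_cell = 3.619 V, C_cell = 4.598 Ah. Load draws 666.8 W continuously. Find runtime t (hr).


Step 1: E_pack = Ns * V_cell * Np * C_cell = 12 * 3.619 * 3 * 4.598 = 599.05 Wh
Step 2: t = E_pack / P = 599.05 / 666.8 = 0.8984 hr

0.8984 hr


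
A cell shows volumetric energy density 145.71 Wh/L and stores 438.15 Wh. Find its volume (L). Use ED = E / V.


V = E / ED = 438.15 / 145.71 = 3.007 L

3.007 L


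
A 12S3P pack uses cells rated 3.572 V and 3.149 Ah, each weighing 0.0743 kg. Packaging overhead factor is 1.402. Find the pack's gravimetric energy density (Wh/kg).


Step 1: V_pack = 12 * 3.572 = 42.864 V
Step 2: C_pack = 3 * 3.149 = 9.447 Ah
Step 3: E_pack = V_pack * C_pack = 42.864 * 9.447 = 404.94 Wh
Step 4: m_pack = 12 * 3 * 0.0743 * 1.402 = 3.7501 kg
Step 5: ED = E_pack / m_pack = 404.94 / 3.7501 = 108.0 Wh/kg

108.0 Wh/kg


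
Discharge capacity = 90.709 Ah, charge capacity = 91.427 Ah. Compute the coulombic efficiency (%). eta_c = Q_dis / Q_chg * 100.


eta_c = Q_dis / Q_chg * 100 = 90.709 / 91.427 * 100 = 99.21%

99.21%


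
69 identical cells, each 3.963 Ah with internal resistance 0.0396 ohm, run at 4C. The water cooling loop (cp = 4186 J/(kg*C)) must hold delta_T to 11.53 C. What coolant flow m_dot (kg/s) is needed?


Step 1: I = 4 * 3.963 = 15.852 A
Step 2: Q_cell = I^2 * R = 15.852^2 * 0.0396 = 9.9509 W
Step 3: Q_total = 69 * 9.9509 = 686.61 W
Step 4: m_dot = Q_total / (cp * dT) = 686.61 / (4186 * 11.53) = 0.01423 kg/s

0.01423 kg/s


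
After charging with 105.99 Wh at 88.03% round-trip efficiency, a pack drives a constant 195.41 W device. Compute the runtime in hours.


Step 1: E_discharge = eta/100 * E_charge = 88.03/100 * 105.99 = 93.303 Wh
Step 2: t = E_discharge / P = 93.303 / 195.41 = 0.4775 hr

0.4775 hr


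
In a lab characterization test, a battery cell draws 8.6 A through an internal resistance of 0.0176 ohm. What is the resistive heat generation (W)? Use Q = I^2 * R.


Q = I^2 * R = 8.6^2 * 0.0176 = 1.302 W

1.302 W


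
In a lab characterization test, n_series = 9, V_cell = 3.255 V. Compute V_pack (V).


V_pack = n * V_cell = 9 * 3.255 = 29.295 V

29.295 V


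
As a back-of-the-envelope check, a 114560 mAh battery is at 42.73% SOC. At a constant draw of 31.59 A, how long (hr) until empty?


Convert: C_total = 114560 mAh = 114.56 Ah
Step 1: remaining = SOC/100 * C_total = 42.73/100 * 114.56 = 48.951 Ah
Step 2: t = remaining / I = 48.951 / 31.59 = 1.550 hr

1.550 hr


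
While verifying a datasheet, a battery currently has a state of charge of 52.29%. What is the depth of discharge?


DOD = 100 - SOC = 100 - 52.29 = 47.71%

47.71%


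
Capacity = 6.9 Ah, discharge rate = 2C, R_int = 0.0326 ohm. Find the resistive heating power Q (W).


Step 1: I = C_rate * capacity = 2 * 6.9 = 13.8 A
Step 2: Q = I^2 * R = 13.8^2 * 0.0326 = 190.44 * 0.0326 = 6.208 W

6.208 W


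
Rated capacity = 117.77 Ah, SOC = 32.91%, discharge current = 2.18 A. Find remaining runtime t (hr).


Step 1: remaining = SOC/100 * C_total = 32.91/100 * 117.77 = 38.758 Ah
Step 2: t = remaining / I = 38.758 / 2.18 = 17.78 hr

17.78 hr


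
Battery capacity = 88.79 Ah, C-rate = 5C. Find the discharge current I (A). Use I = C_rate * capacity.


At 5C: I = 5 * 88.79 Ah = 443.95 A

443.95 A


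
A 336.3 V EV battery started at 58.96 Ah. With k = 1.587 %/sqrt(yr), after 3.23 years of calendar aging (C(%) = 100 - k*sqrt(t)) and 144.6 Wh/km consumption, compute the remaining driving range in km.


Step 1: capacity retention = 100 - 1.587 * sqrt(3.23) = 100 - 1.587 * 1.7972 = 97.148%
Step 2: C_now = 58.96 * 97.148/100 = 57.278 Ah
Step 3: E_pack = V * C_now = 336.3 * 57.278 = 19263 Wh
Step 4: range = E_pack / consumption = 19263 / 144.6 = 133.2 km

133.2 km


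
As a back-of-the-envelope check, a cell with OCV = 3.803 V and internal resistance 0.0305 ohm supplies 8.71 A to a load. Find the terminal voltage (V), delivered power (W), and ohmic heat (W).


Step 1: V_terminal = OCV - I*R = 3.803 - 8.71 * 0.0305 = 3.5373 V
Step 2: P_out = V_terminal * I = 3.5373 * 8.71 = 30.81 W
Step 3: Q = I^2 * R = 8.71^2 * 0.0305 = 2.314 W

V=3.5373 V, P=30.81 W, Q=2.314 W


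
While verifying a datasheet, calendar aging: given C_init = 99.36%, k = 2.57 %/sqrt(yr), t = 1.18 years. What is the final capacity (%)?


Step 1: sqrt(1.18 yr) = 1.0863
Step 2: drop = 2.57 * 1.0863 = 2.7918
Step 3: C_final = 99.36 - 2.7918 = 96.57%

96.57%


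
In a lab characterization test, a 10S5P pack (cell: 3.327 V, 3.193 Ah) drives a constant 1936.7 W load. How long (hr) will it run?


Step 1: E_pack = Ns * V_cell * Np * C_cell = 10 * 3.327 * 5 * 3.193 = 531.16 Wh
Step 2: t = E_pack / P = 531.16 / 1936.7 = 0.2743 hr

0.2743 hr


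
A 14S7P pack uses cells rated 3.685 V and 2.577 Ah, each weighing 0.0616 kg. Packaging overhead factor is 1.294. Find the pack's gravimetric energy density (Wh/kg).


Step 1: V_pack = 14 * 3.685 = 51.59 V
Step 2: C_pack = 7 * 2.577 = 18.039 Ah
Step 3: E_pack = V_pack * C_pack = 51.59 * 18.039 = 930.63 Wh
Step 4: m_pack = 14 * 7 * 0.0616 * 1.294 = 7.8116 kg
Step 5: ED = E_pack / m_pack = 930.63 / 7.8116 = 119.1 Wh/kg

119.1 Wh/kg


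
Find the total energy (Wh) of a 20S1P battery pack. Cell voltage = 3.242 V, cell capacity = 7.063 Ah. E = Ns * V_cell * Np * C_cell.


E = Ns * Vcell * Np * Ccell = 20 * 3.242 * 1 * 7.063 = 458.0 Wh

458.0 Wh


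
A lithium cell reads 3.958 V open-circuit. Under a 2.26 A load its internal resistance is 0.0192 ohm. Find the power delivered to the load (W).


Step 1: V_terminal = OCV - I*R = 3.958 - 2.26 * 0.0192 = 3.9146 V
Step 2: P_out = V_terminal * I = 3.9146 * 2.26 = 8.847 W

8.847 W


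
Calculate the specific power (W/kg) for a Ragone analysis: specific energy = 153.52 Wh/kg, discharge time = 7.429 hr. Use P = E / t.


P_specific = E / t = 153.52 / 7.429 = 20.66 W/kg

20.66 W/kg


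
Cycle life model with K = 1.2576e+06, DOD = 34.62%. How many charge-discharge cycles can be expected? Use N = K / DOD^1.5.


DOD^1.5 = 203.7
N = K / DOD^1.5 = 1.2576e+06 / 203.7 = 6174

6174 cycles


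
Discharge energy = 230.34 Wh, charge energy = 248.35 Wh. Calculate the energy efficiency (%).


Round-trip efficiency = 230.34/248.35 * 100% = 92.75%

92.75%


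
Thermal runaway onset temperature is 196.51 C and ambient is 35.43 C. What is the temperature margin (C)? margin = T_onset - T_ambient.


margin = T_onset - T_ambient = 196.51 - 35.43 = 161.08 C

161.08 C


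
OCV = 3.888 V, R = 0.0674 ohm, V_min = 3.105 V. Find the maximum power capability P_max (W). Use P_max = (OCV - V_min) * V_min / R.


dV = OCV - V_min = 0.783 V (so I_max = dV / R)
P_max = dV * V_min / R = 0.783 * 3.105 / 0.0674 = 36.07 W

36.07 W


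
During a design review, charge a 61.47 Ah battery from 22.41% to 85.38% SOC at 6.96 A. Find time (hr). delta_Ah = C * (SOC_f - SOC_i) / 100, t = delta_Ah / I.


delta_Ah = 61.47 * (85.38 - 22.41) / 100 = 38.708 Ah
t = delta_Ah / I = 38.708 / 6.96 = 5.561 hr

5.561 hr


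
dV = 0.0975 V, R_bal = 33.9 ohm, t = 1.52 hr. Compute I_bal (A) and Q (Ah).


I_bal = dV / R = 0.0975 / 33.9 = 0.0028761 A
Q = I_bal * t = 0.0028761 * 1.52 = 0.004372 Ah

I=0.0028761 A, Q=0.004372 Ah


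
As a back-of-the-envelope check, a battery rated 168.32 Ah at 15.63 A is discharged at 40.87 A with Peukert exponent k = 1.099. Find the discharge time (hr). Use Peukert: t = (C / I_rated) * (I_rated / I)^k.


t_rated = C / I_rated = 168.32 / 15.63 = 10.769 hr
(I_rated/I)^k = (0.38243)^1.099 = 0.34772
t = t_rated * (I_rated/I)^k = 10.769 * 0.34772 = 3.745 hr

3.745 hr


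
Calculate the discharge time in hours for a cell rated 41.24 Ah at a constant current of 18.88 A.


t = capacity / current = 41.24 / 18.88 = 2.184 hr

2.184 hr


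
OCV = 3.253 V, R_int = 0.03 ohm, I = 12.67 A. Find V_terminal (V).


IR drop = 12.67 * 0.03 = 0.3801 V
V = 3.253 - 0.3801 = 2.873 V

2.873 V


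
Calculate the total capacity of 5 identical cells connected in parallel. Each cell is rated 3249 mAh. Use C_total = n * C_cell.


Convert: C_cell = 3249 mAh = 3.249 Ah
C_total = 5 * 3.249 = 16.245 Ah

16.245 Ah


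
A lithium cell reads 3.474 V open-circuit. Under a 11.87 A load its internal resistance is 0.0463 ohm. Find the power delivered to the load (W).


Step 1: V_terminal = OCV - I*R = 3.474 - 11.87 * 0.0463 = 2.9244 V
Step 2: P_out = V_terminal * I = 2.9244 * 11.87 = 34.71 W

34.71 W


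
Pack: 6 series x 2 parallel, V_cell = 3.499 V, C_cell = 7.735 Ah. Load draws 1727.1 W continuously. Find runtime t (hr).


Step 1: E_pack = Ns * V_cell * Np * C_cell = 6 * 3.499 * 2 * 7.735 = 324.78 Wh
Step 2: t = E_pack / P = 324.78 / 1727.1 = 0.1880 hr

0.1880 hr


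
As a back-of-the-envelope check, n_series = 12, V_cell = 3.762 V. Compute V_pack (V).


V_pack = n * V_cell = 12 * 3.762 = 45.144 V

45.144 V


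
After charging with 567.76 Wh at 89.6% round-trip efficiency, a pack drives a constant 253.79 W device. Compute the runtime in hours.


Step 1: E_discharge = eta/100 * E_charge = 89.6/100 * 567.76 = 508.71 Wh
Step 2: t = E_discharge / P = 508.71 / 253.79 = 2.004 hr

2.004 hr


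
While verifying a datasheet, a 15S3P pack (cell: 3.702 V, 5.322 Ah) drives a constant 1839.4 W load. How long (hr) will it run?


Step 1: E_pack = Ns * V_cell * Np * C_cell = 15 * 3.702 * 3 * 5.322 = 886.59 Wh
Step 2: t = E_pack / P = 886.59 / 1839.4 = 0.4820 hr

0.4820 hr


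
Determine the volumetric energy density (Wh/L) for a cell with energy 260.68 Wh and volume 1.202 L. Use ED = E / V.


ED = E / V = 260.68 / 1.202 = 216.9 Wh/L

216.9 Wh/L


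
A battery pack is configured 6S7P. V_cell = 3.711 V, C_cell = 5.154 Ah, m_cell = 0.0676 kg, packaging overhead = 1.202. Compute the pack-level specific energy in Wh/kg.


Step 1: V_pack = 6 * 3.711 = 22.266 V
Step 2: C_pack = 7 * 5.154 = 36.078 Ah
Step 3: E_pack = V_pack * C_pack = 22.266 * 36.078 = 803.31 Wh
Step 4: m_pack = 6 * 7 * 0.0676 * 1.202 = 3.4127 kg
Step 5: ED = E_pack / m_pack = 803.31 / 3.4127 = 235.4 Wh/kg

235.4 Wh/kg


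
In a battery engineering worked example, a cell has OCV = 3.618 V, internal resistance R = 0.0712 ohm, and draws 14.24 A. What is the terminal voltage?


IR drop = 14.24 * 0.0712 = 1.0139 V
V = 3.618 - 1.0139 = 2.604 V

2.604 V


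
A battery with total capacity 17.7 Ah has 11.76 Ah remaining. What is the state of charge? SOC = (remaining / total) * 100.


SOC% = 11.76 / 17.7 * 100 = 66.44%

66.44%


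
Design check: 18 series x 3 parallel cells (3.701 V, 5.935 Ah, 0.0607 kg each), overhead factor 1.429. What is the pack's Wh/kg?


Step 1: V_pack = 18 * 3.701 = 66.618 V
Step 2: C_pack = 3 * 5.935 = 17.805 Ah
Step 3: E_pack = V_pack * C_pack = 66.618 * 17.805 = 1186.1 Wh
Step 4: m_pack = 18 * 3 * 0.0607 * 1.429 = 4.684 kg
Step 5: ED = E_pack / m_pack = 1186.1 / 4.684 = 253.2 Wh/kg

253.2 Wh/kg


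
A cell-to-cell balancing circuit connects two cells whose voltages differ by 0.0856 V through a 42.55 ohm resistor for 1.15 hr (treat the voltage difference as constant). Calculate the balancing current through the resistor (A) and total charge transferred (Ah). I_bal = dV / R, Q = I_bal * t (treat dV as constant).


I_bal = dV / R = 0.0856 / 42.55 = 0.0020118 A
Q = I_bal * t = 0.0020118 * 1.15 = 0.002314 Ah

I=0.0020118 A, Q=0.002314 Ah


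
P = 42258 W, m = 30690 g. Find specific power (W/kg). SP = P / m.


Convert: m = 30690 g = 30.69 kg
Specific power = 42258 W / 30.69 kg = 1377 W/kg

1377 W/kg


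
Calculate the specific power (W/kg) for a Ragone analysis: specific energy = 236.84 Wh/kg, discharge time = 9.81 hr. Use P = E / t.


Specific power = 236.84 Wh/kg / 9.81 hr = 24.14 W/kg

24.14 W/kg


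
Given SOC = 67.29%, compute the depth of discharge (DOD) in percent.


Complement of SOC: DOD = 100% - 67.29% = 32.71%

32.71%


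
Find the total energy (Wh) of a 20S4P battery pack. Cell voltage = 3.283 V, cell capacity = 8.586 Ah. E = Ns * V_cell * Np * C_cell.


V_pack = 20 * 3.283 = 65.66 V
C_pack = 4 * 8.586 = 34.344 Ah
E = V_pack * C_pack = 65.66 * 34.344 = 2255 Wh

2255 Wh


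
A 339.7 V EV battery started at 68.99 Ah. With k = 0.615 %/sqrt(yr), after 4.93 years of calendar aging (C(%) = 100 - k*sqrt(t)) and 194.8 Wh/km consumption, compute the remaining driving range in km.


Step 1: capacity retention = 100 - 0.615 * sqrt(4.93) = 100 - 0.615 * 2.2204 = 98.634%
Step 2: C_now = 68.99 * 98.634/100 = 68.048 Ah
Step 3: E_pack = V * C_now = 339.7 * 68.048 = 23116 Wh
Step 4: range = E_pack / consumption = 23116 / 194.8 = 118.7 km

118.7 km


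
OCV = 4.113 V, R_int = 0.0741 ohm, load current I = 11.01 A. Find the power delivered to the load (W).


Step 1: V_terminal = OCV - I*R = 4.113 - 11.01 * 0.0741 = 3.2972 V
Step 2: P_out = V_terminal * I = 3.2972 * 11.01 = 36.30 W

36.30 W


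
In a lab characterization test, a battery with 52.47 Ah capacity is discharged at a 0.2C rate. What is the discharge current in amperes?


At 0.2C: I = 0.2 * 52.47 Ah = 10.494 A

10.494 A


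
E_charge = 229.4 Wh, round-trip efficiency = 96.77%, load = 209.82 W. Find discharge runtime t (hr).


Step 1: E_discharge = eta/100 * E_charge = 96.77/100 * 229.4 = 221.99 Wh
Step 2: t = E_discharge / P = 221.99 / 209.82 = 1.058 hr

1.058 hr


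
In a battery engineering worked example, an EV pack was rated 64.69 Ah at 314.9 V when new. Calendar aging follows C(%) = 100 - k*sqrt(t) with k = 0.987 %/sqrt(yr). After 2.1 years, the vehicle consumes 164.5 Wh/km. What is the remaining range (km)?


Step 1: capacity retention = 100 - 0.987 * sqrt(2.1) = 100 - 0.987 * 1.4491 = 98.57%
Step 2: C_now = 64.69 * 98.57/100 = 63.765 Ah
Step 3: E_pack = V * C_now = 314.9 * 63.765 = 20080 Wh
Step 4: range = E_pack / consumption = 20080 / 164.5 = 122.1 km

122.1 km


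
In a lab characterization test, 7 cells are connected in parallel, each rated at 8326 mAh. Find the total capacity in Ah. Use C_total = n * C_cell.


Convert: C_cell = 8326 mAh = 8.326 Ah
C_total = 7 * 8.326 = 58.282 Ah

58.282 Ah


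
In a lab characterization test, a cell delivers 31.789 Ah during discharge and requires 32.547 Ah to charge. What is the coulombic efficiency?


eta_c = Q_dis / Q_chg * 100 = 31.789 / 32.547 * 100 = 97.67%

97.67%


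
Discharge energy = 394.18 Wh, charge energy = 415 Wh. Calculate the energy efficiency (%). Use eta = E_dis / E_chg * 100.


Round-trip efficiency = 394.18/415 * 100% = 94.98%

94.98%


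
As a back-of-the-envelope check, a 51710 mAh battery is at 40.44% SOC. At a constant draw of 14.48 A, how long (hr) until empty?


Convert: C_total = 51710 mAh = 51.71 Ah
Step 1: remaining = SOC/100 * C_total = 40.44/100 * 51.71 = 20.912 Ah
Step 2: t = remaining / I = 20.912 / 14.48 = 1.444 hr

1.444 hr


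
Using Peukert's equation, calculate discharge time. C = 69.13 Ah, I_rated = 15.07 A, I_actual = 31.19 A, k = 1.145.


t_rated = C / I_rated = 69.13 / 15.07 = 4.5873 hr
(I_rated/I)^k = (0.48317)^1.145 = 0.4348
t = t_rated * (I_rated/I)^k = 4.5873 * 0.4348 = 1.995 hr

1.995 hr


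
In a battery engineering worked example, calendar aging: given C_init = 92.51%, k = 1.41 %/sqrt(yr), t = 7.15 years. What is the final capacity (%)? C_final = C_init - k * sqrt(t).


sqrt(t) = sqrt(7.15) = 2.6739
C_final = 92.51 - 1.41 * 2.6739 = 88.74%

88.74%


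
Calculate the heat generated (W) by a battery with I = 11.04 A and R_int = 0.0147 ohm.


I^2 = 121.88
Q = 121.88 * 0.0147 = 1.792 W

1.792 W


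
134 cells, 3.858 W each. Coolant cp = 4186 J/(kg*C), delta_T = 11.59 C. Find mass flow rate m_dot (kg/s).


Step 1: Total heat Q = 134 * 3.858 W = 516.97 W
Step 2: denom = cp * dT = 4186 * 11.59 = 48516
Step 3: m_dot = 516.97 / 48516 = 0.01066 kg/s

0.01066 kg/s


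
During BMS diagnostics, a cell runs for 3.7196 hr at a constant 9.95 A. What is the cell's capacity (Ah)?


C = I * t = 9.95 * 3.7196 = 37.01 Ah

37.01 Ah


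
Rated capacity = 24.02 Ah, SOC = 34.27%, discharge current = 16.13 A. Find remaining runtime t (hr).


Step 1: remaining = SOC/100 * C_total = 34.27/100 * 24.02 = 8.2317 Ah
Step 2: t = remaining / I = 8.2317 / 16.13 = 0.5103 hr

0.5103 hr


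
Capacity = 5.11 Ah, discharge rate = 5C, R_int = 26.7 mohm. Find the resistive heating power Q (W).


Convert: R = 26.7 mohm = 0.0267 ohm
Step 1: I = C_rate * capacity = 5 * 5.11 = 25.55 A
Step 2: Q = I^2 * R = 25.55^2 * 0.0267 = 652.8 * 0.0267 = 17.43 W

17.43 W


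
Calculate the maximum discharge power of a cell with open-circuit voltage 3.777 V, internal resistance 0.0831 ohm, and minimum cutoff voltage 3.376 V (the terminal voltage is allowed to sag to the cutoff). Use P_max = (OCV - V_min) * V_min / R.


P_max = (OCV - V_min) * V_min / R = (3.777 - 3.376) * 3.376 / 0.0831 = 0.401 * 3.376 / 0.0831 = 16.29 W

16.29 W


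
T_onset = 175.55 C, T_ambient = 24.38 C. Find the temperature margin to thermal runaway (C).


Safety margin = 175.55 C - 24.38 C = 151.17 C

151.17 C


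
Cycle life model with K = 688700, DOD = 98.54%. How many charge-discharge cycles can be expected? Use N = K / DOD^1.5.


Step 1: DOD^1.5 = 98.54^1.5 = 978.18
Step 2: N = 688700 / 978.18 = 704.1 cycles

704.1 cycles


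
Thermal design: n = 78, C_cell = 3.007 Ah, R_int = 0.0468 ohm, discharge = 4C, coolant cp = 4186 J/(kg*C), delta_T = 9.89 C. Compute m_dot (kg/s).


Step 1: I = 4 * 3.007 = 12.028 A
Step 2: Q_cell = I^2 * R = 12.028^2 * 0.0468 = 6.7707 W
Step 3: Q_total = 78 * 6.7707 = 528.11 W
Step 4: m_dot = Q_total / (cp * dT) = 528.11 / (4186 * 9.89) = 0.01276 kg/s

0.01276 kg/s


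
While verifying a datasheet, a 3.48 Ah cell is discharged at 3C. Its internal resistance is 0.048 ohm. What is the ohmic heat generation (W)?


Step 1: I = C_rate * capacity = 3 * 3.48 = 10.44 A
Step 2: Q = I^2 * R = 10.44^2 * 0.048 = 108.99 * 0.048 = 5.232 W

5.232 W


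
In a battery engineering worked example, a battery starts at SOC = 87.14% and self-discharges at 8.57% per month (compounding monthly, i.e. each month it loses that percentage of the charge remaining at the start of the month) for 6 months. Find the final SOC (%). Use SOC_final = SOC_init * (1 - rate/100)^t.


decay = (1 - 8.57/100)^6 = 0.58416
SOC_final = 87.14 * 0.58416 = 50.90%

50.90%


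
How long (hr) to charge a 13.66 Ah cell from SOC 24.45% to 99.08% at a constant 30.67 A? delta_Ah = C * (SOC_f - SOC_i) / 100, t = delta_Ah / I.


Step 1: dSOC = 99.08% - 24.45% = 74.63%
Step 2: delta_Ah = 13.66 * 74.63 / 100 = 10.194 Ah
Step 3: t = 10.194 / 30.67 = 0.3324 hr

0.3324 hr


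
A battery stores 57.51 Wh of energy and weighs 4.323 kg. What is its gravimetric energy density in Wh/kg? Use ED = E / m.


Specific energy = 57.51 Wh / 4.323 kg = 13.30 Wh/kg

13.30 Wh/kg


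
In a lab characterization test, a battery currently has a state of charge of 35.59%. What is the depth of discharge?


DOD = 100 - SOC = 100 - 35.59 = 64.41%

64.41%


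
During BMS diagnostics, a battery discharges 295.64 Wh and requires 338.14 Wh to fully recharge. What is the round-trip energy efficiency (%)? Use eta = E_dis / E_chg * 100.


eta_e = E_dis / E_chg * 100 = 295.64 / 338.14 * 100 = 87.43%

87.43%


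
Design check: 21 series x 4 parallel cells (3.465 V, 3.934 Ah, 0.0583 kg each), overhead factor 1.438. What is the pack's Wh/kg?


Step 1: V_pack = 21 * 3.465 = 72.765 V
Step 2: C_pack = 4 * 3.934 = 15.736 Ah
Step 3: E_pack = V_pack * C_pack = 72.765 * 15.736 = 1145 Wh
Step 4: m_pack = 21 * 4 * 0.0583 * 1.438 = 7.0422 kg
Step 5: ED = E_pack / m_pack = 1145 / 7.0422 = 162.6 Wh/kg

162.6 Wh/kg


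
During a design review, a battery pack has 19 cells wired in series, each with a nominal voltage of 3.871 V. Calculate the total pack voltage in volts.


V_pack = n * V_cell = 19 * 3.871 = 73.549 V

73.549 V


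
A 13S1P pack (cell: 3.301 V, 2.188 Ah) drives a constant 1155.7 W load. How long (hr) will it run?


Step 1: E_pack = Ns * V_cell * Np * C_cell = 13 * 3.301 * 1 * 2.188 = 93.894 Wh
Step 2: t = E_pack / P = 93.894 / 1155.7 = 0.08124 hr

0.08124 hr


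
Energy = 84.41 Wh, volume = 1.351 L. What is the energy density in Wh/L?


Volumetric ED = 84.41 Wh / 1.351 L = 62.48 Wh/L

62.48 Wh/L


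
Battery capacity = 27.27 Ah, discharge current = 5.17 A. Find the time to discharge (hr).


Runtime = 27.27 Ah / 5.17 A = 5.275 hr

5.275 hr


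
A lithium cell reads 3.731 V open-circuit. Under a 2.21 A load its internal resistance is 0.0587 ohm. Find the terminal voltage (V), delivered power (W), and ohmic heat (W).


Step 1: V_terminal = OCV - I*R = 3.731 - 2.21 * 0.0587 = 3.6013 V
Step 2: P_out = V_terminal * I = 3.6013 * 2.21 = 7.959 W
Step 3: Q = I^2 * R = 2.21^2 * 0.0587 = 0.2867 W

V=3.6013 V, P=7.959 W, Q=0.2867 W


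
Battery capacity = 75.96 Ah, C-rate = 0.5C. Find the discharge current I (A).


I = C_rate * capacity = 0.5 * 75.96 = 37.98 A

37.98 A


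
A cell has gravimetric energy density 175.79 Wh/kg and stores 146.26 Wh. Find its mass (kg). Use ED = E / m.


m = E / ED = 146.26 / 175.79 = 0.8320 kg

0.8320 kg


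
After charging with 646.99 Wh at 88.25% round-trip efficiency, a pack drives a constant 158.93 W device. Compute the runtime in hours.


Step 1: E_discharge = eta/100 * E_charge = 88.25/100 * 646.99 = 570.97 Wh
Step 2: t = E_discharge / P = 570.97 / 158.93 = 3.593 hr

3.593 hr


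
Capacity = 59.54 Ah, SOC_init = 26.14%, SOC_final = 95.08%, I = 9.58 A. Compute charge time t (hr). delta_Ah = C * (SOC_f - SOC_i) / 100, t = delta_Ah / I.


Step 1: dSOC = 95.08% - 26.14% = 68.94%
Step 2: delta_Ah = 59.54 * 68.94 / 100 = 41.047 Ah
Step 3: t = 41.047 / 9.58 = 4.285 hr

4.285 hr


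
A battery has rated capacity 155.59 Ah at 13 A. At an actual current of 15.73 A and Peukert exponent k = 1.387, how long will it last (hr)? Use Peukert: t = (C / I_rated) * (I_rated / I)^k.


t_rated = C / I_rated = 155.59 / 13 = 11.968 hr
(I_rated/I)^k = (0.82645)^1.387 = 0.76768
t = t_rated * (I_rated/I)^k = 11.968 * 0.76768 = 9.188 hr

9.188 hr


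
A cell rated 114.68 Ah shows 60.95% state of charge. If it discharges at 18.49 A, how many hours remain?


Step 1: remaining = SOC/100 * C_total = 60.95/100 * 114.68 = 69.897 Ah
Step 2: t = remaining / I = 69.897 / 18.49 = 3.780 hr

3.780 hr


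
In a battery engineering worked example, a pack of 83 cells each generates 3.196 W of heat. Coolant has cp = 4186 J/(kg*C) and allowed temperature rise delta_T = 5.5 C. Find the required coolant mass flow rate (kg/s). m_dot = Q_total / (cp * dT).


Q_total = 83 * 3.196 = 265.27 W
m_dot = Q_total / (cp * dT) = 265.27 / (4186 * 5.5) = 0.01152 kg/s

0.01152 kg/s


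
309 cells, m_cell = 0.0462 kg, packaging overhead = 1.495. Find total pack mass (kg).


m_pack = n * m_cell * overhead = 309 * 0.0462 * 1.495 = 21.34 kg

21.34 kg


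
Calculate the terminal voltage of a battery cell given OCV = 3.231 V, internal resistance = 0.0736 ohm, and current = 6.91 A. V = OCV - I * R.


IR drop = 6.91 * 0.0736 = 0.50858 V
V = 3.231 - 0.50858 = 2.722 V

2.722 V
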